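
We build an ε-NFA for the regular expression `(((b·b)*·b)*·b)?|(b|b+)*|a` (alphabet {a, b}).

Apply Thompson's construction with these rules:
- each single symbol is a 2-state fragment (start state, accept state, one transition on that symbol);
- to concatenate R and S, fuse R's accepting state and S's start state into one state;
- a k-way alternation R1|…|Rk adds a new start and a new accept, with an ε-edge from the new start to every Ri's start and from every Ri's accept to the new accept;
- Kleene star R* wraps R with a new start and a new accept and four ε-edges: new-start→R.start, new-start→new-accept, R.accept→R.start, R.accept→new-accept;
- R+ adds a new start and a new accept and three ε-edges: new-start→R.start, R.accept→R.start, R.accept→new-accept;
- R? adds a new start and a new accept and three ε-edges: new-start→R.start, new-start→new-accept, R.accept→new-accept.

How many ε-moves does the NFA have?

28

Per subexpression:
Each of the 7 symbol leaves contributes 0 ε-transitions.
  b·b → 0 ε-transitions
  (b·b)* → 4 ε-transitions
  (b·b)*·b → 4 ε-transitions
  ((b·b)*·b)* → 8 ε-transitions
  ((b·b)*·b)*·b → 8 ε-transitions
  (((b·b)*·b)*·b)? → 11 ε-transitions
  b+ → 3 ε-transitions
  b|b+ → 7 ε-transitions
  (b|b+)* → 11 ε-transitions
  (((b·b)*·b)*·b)?|(b|b+)*|a → 28 ε-transitions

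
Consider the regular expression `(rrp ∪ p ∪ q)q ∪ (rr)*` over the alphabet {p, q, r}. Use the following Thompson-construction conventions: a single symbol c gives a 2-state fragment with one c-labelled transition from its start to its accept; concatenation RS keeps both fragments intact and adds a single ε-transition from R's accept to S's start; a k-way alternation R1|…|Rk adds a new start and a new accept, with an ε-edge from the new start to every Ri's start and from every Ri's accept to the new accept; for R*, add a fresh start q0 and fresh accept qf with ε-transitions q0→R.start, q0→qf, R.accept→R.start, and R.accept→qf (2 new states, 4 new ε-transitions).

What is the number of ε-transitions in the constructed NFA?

Per subexpression:
Each of the 8 symbol leaves contributes 0 ε-transitions.
  rrp — 2 ε-transitions
  rrp ∪ p ∪ q — 8 ε-transitions
  (rrp ∪ p ∪ q)q — 9 ε-transitions
  rr — 1 ε-transition
  (rr)* — 5 ε-transitions
  (rrp ∪ p ∪ q)q ∪ (rr)* — 18 ε-transitions

18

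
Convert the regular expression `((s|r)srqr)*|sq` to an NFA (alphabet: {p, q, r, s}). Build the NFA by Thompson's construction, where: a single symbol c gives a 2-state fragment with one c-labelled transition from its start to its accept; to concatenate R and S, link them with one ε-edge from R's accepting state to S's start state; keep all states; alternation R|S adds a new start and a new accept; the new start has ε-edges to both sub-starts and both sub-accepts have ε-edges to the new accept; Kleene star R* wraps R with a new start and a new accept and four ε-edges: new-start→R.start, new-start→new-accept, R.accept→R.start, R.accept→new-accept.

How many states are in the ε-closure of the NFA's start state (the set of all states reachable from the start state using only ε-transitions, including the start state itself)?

8

Let C(F) = |ε-closure(F.start)| within fragment F, and note whether F accepts ε. Symbol fragments have C = 1 and do not accept ε. Then:
  s|r — |closure| = 1 + 1 + 1 = 3 (the new accept is not ε-reachable since no branch accepts ε)
  (s|r)srqr — same as the first factor's closure: |closure| = 3
  ((s|r)srqr)* — new start has ε-edges to the inner start and to the new accept, so |closure| = 2 + 3 = 5
  sq — same as the first factor's closure: |closure| = 1
  ((s|r)srqr)*|sq — |closure| = 1 (new start) + (5 + 1) + 1 (new accept, since some branch ε-reaches its own accept) = 8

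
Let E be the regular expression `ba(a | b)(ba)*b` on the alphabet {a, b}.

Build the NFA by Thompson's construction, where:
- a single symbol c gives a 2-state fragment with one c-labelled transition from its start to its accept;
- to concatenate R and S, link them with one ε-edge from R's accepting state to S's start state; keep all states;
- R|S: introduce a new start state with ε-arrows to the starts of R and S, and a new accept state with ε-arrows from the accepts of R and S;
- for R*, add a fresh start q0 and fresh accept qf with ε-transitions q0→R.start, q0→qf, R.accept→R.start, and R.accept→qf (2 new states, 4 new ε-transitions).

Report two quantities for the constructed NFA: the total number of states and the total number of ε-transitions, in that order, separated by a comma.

Recursing over subexpressions:
Each of the 7 symbol leaves contributes 2 states and 0 ε-transitions.
  a | b → 6 states, 4 ε-transitions
  ba → 4 states, 1 ε-transition
  (ba)* → 6 states, 5 ε-transitions
  ba(a | b)(ba)*b → 18 states, 13 ε-transitions

18, 13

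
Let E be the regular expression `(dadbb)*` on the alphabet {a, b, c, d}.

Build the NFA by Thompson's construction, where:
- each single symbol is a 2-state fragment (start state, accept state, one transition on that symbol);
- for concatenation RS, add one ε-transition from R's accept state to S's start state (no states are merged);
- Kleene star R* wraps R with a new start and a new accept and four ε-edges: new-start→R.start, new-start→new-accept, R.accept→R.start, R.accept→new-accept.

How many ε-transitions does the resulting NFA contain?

8

By structural recursion:
Each of the 5 symbol leaves contributes 0 ε-transitions.
  dadbb : 4 ε-transitions
  (dadbb)* : 8 ε-transitions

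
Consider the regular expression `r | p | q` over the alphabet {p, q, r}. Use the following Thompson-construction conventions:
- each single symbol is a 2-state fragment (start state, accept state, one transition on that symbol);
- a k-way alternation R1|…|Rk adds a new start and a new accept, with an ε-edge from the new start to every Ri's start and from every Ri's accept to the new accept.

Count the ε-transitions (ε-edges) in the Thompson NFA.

6

Per subexpression:
Each of the 3 symbol leaves contributes 0 ε-transitions.
  r | p | q → 6 ε-transitions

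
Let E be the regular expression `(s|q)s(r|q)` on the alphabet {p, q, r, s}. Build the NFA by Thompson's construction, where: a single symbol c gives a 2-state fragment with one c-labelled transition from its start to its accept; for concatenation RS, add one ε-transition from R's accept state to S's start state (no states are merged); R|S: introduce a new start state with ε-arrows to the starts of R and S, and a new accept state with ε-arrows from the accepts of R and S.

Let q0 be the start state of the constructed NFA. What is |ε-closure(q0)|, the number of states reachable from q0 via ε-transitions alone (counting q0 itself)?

3

Work bottom-up. For each fragment F, track |ε-closure(F.start)| and whether F's accept lies in that closure (i.e. whether F accepts ε). A single-symbol fragment has closure size 1 and does not accept ε.
  s|q → new start ε-reaches every alternative's start; none of them accept ε, so the new accept is not reached: C = 1 + 1 + 1 = 3
  r|q → C = 1 + 1 + 1 = 3 (the new accept is not ε-reachable since no branch accepts ε)
  (s|q)s(r|q) → C equals the left operand's closure size = 3 (its accept is not ε-reachable, so the closure stops there)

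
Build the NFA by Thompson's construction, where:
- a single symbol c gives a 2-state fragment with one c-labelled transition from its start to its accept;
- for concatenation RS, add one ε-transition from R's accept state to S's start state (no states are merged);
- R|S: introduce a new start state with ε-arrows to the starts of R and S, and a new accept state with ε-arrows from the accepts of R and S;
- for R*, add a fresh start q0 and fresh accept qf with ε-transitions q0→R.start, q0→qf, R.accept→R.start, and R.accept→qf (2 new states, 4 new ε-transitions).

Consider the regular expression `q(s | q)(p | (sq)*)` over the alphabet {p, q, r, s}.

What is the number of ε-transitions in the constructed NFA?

By structural recursion:
Each of the 6 symbol leaves contributes 0 ε-transitions.
  s | q — 4 ε-transitions
  sq — 1 ε-transition
  (sq)* — 5 ε-transitions
  p | (sq)* — 9 ε-transitions
  q(s | q)(p | (sq)*) — 15 ε-transitions

15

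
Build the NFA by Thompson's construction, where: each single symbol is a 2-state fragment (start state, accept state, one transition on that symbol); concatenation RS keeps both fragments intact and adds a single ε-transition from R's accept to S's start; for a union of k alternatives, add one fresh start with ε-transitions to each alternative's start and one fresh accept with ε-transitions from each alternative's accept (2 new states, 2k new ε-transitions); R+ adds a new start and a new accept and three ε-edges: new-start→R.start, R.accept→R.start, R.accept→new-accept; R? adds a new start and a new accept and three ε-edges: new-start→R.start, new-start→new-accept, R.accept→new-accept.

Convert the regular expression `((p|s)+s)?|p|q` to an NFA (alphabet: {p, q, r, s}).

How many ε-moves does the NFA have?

17

Bottom-up over the parse tree:
Each of the 5 symbol leaves contributes 0 ε-transitions.
  p|s → 4 ε-transitions
  (p|s)+ → 7 ε-transitions
  (p|s)+s → 8 ε-transitions
  ((p|s)+s)? → 11 ε-transitions
  ((p|s)+s)?|p|q → 17 ε-transitions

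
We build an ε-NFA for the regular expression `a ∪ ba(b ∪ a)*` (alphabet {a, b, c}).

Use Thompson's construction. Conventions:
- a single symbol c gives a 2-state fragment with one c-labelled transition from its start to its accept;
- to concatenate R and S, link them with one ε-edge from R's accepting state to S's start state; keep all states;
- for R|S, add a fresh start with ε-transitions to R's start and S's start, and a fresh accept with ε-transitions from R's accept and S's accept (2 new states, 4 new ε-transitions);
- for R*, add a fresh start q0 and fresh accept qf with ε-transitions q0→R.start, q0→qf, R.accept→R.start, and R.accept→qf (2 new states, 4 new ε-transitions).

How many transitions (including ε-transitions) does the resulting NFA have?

19

Bottom-up over the parse tree:
Each of the 5 symbol leaves contributes 1 transition (1 symbol, 0 ε).
  b ∪ a → 6 transitions (2 symbol, 4 ε)
  (b ∪ a)* → 10 transitions (2 symbol, 8 ε)
  ba(b ∪ a)* → 14 transitions (4 symbol, 10 ε)
  a ∪ ba(b ∪ a)* → 19 transitions (5 symbol, 14 ε)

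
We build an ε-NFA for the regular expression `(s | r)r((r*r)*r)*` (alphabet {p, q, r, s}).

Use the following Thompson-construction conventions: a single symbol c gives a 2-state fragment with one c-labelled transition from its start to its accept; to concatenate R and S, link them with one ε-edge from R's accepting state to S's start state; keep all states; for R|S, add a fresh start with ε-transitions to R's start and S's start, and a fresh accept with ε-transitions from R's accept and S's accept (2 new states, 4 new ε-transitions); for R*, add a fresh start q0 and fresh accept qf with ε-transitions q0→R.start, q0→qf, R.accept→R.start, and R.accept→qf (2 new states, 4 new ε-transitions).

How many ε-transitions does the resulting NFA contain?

20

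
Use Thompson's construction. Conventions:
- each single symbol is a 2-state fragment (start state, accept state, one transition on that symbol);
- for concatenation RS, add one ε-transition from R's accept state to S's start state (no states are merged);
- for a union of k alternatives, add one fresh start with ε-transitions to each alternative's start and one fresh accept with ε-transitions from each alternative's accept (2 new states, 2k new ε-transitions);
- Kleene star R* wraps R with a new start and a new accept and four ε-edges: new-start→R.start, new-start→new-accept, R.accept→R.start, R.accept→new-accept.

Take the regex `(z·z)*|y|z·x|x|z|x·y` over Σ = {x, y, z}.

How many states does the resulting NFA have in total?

22

Building bottom-up:
Each of the 9 symbol leaves contributes a 2-state fragment.
  z·z → 4 states
  (z·z)* → 6 states
  z·x → 4 states
  x·y → 4 states
  (z·z)*|y|z·x|x|z|x·y → 22 states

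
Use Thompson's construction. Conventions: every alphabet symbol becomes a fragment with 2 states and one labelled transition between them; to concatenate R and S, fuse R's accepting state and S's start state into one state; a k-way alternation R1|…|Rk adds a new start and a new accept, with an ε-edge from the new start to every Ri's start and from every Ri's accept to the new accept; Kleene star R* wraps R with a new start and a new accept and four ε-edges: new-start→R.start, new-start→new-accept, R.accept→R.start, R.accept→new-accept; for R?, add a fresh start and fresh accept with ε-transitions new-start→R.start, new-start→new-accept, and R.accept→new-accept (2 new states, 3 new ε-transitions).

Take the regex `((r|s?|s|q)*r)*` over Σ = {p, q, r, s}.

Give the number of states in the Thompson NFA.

17

Per subexpression:
Each of the 5 symbol leaves contributes a 2-state fragment.
  s? = 4 states
  r|s?|s|q = 12 states
  (r|s?|s|q)* = 14 states
  (r|s?|s|q)*r = 15 states
  ((r|s?|s|q)*r)* = 17 states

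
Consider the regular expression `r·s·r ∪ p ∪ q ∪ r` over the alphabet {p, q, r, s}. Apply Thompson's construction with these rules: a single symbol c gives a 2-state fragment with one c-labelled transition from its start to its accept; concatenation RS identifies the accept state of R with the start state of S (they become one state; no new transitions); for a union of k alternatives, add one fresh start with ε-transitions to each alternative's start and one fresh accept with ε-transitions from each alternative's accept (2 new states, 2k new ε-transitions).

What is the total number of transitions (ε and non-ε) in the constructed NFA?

By structural recursion:
Each of the 6 symbol leaves contributes 1 transition (1 symbol, 0 ε).
  r·s·r : 3 transitions (3 symbol, 0 ε)
  r·s·r ∪ p ∪ q ∪ r : 14 transitions (6 symbol, 8 ε)

14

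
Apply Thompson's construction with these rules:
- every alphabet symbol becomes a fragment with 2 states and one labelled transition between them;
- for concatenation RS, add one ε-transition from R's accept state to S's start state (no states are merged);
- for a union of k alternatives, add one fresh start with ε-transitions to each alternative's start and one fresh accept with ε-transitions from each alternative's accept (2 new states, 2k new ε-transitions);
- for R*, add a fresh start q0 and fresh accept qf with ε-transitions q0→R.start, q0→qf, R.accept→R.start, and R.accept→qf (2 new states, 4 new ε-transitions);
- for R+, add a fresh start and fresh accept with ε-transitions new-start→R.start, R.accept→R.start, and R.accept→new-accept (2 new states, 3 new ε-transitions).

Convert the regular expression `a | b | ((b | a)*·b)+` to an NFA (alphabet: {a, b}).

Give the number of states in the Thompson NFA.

18

Building bottom-up:
Each of the 5 symbol leaves contributes a 2-state fragment.
  b | a — 6 states
  (b | a)* — 8 states
  (b | a)*·b — 10 states
  ((b | a)*·b)+ — 12 states
  a | b | ((b | a)*·b)+ — 18 states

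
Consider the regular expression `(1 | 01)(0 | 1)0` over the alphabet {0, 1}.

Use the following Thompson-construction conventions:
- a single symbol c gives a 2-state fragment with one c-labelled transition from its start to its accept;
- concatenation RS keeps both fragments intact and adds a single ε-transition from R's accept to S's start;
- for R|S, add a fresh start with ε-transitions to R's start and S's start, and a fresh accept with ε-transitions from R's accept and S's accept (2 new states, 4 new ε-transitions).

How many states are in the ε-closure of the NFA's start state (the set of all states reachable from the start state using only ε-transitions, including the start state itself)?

Let C(F) = |ε-closure(F.start)| within fragment F, and note whether F accepts ε. Symbol fragments have C = 1 and do not accept ε. Then:
  01 : same as the first factor's closure: |closure| = 1
  1 | 01 : new start ε-reaches every alternative's start; none of them accept ε, so the new accept is not reached: |closure| = 1 + 1 + 1 = 3
  0 | 1 : new start ε-reaches every alternative's start; none of them accept ε, so the new accept is not reached: |closure| = 1 + 1 + 1 = 3
  (1 | 01)(0 | 1)0 : |closure| equals the left operand's closure size = 3 (its accept is not ε-reachable, so the closure stops there)

3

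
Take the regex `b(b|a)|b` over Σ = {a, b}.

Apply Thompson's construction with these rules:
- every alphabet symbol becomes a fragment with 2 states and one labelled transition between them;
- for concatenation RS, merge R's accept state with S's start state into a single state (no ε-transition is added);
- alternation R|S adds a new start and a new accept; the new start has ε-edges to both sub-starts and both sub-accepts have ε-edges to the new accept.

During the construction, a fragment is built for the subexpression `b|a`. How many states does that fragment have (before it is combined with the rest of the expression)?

Fragment for `b|a`:
Each of the 2 symbol leaves contributes a 2-state fragment.
  b|a = 6 states

6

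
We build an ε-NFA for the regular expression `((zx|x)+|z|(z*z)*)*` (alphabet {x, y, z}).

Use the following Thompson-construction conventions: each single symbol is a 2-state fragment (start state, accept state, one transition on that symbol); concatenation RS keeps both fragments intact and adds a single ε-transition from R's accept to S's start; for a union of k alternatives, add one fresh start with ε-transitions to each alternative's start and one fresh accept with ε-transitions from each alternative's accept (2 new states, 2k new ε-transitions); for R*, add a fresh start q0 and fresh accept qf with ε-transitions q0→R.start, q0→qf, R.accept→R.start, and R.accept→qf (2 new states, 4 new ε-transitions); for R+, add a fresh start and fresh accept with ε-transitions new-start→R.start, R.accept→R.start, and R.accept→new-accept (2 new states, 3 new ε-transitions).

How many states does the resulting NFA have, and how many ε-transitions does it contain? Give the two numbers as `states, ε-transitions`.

24, 27

Building bottom-up:
Each of the 6 symbol leaves contributes 2 states and 0 ε-transitions.
  zx → 4 states, 1 ε-transition
  zx|x → 8 states, 5 ε-transitions
  (zx|x)+ → 10 states, 8 ε-transitions
  z* → 4 states, 4 ε-transitions
  z*z → 6 states, 5 ε-transitions
  (z*z)* → 8 states, 9 ε-transitions
  (zx|x)+|z|(z*z)* → 22 states, 23 ε-transitions
  ((zx|x)+|z|(z*z)*)* → 24 states, 27 ε-transitions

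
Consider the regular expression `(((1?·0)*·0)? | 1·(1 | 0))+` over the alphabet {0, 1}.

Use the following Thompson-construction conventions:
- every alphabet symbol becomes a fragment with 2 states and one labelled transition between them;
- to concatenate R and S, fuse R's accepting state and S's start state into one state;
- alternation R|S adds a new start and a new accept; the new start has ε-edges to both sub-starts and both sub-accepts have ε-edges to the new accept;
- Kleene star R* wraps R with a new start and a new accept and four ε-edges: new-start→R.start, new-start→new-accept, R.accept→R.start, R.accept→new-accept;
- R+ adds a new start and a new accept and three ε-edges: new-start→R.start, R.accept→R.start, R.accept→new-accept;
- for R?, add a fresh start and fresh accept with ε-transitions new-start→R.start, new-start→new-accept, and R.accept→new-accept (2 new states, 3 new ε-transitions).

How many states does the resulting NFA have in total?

21

By structural recursion:
Each of the 6 symbol leaves contributes a 2-state fragment.
  1? = 4 states
  1?·0 = 5 states
  (1?·0)* = 7 states
  (1?·0)*·0 = 8 states
  ((1?·0)*·0)? = 10 states
  1 | 0 = 6 states
  1·(1 | 0) = 7 states
  ((1?·0)*·0)? | 1·(1 | 0) = 19 states
  (((1?·0)*·0)? | 1·(1 | 0))+ = 21 states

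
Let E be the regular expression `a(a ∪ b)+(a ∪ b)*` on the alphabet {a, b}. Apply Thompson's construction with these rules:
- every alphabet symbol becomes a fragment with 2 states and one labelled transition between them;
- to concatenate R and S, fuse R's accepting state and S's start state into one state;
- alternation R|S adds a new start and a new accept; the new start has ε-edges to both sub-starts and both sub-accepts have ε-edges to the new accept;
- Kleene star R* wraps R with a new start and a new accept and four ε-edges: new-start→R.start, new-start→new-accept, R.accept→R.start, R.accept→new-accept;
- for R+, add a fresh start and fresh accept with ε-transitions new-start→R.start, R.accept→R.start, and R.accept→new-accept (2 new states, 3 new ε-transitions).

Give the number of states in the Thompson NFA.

Recursing over subexpressions:
Each of the 5 symbol leaves contributes a 2-state fragment.
  a ∪ b : 6 states
  (a ∪ b)+ : 8 states
  a ∪ b : 6 states
  (a ∪ b)* : 8 states
  a(a ∪ b)+(a ∪ b)* : 16 states

16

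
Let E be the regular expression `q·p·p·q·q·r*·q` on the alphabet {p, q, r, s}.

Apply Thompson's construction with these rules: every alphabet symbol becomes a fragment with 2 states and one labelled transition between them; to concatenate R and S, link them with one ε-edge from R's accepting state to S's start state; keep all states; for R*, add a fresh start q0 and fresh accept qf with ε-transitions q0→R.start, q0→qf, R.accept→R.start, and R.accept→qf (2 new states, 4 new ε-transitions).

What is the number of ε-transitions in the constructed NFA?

10

Per subexpression:
Each of the 7 symbol leaves contributes 0 ε-transitions.
  r* = 4 ε-transitions
  q·p·p·q·q·r*·q = 10 ε-transitions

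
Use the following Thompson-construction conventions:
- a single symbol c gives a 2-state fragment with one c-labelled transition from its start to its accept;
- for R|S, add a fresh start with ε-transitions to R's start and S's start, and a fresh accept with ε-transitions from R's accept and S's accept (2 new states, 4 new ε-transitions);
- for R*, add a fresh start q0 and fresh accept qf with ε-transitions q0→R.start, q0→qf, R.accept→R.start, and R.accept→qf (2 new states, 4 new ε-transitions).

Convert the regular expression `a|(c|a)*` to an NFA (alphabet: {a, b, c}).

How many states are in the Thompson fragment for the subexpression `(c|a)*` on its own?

8

Fragment for `(c|a)*`:
Each of the 2 symbol leaves contributes a 2-state fragment.
  c|a — 6 states
  (c|a)* — 8 states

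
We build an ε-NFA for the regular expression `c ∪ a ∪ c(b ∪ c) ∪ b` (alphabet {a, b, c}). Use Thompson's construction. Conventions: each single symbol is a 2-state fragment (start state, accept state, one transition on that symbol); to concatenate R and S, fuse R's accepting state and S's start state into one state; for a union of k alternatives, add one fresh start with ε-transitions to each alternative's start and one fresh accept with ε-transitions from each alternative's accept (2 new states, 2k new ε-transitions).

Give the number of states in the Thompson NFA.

Per subexpression:
Each of the 6 symbol leaves contributes a 2-state fragment.
  b ∪ c — 6 states
  c(b ∪ c) — 7 states
  c ∪ a ∪ c(b ∪ c) ∪ b — 15 states

15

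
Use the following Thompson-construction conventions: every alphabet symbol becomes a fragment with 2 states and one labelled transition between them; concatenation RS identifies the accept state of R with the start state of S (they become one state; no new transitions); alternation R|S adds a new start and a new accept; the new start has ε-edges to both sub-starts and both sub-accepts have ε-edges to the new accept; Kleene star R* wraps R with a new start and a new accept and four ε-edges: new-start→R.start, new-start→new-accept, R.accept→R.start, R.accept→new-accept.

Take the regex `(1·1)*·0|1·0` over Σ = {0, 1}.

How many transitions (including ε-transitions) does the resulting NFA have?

13

Bottom-up over the parse tree:
Each of the 5 symbol leaves contributes 1 transition (1 symbol, 0 ε).
  1·1 : 2 transitions (2 symbol, 0 ε)
  (1·1)* : 6 transitions (2 symbol, 4 ε)
  (1·1)*·0 : 7 transitions (3 symbol, 4 ε)
  1·0 : 2 transitions (2 symbol, 0 ε)
  (1·1)*·0|1·0 : 13 transitions (5 symbol, 8 ε)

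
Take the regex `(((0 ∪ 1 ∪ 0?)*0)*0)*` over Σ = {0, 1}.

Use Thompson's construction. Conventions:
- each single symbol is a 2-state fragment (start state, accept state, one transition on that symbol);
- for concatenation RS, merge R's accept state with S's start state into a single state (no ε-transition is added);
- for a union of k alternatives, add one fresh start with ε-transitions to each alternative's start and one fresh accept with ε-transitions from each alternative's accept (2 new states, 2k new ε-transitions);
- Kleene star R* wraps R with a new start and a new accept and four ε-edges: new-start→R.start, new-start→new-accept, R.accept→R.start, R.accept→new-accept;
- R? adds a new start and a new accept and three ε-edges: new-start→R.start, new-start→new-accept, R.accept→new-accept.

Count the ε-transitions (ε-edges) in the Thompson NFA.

21

By structural recursion:
Each of the 5 symbol leaves contributes 0 ε-transitions.
  0? → 3 ε-transitions
  0 ∪ 1 ∪ 0? → 9 ε-transitions
  (0 ∪ 1 ∪ 0?)* → 13 ε-transitions
  (0 ∪ 1 ∪ 0?)*0 → 13 ε-transitions
  ((0 ∪ 1 ∪ 0?)*0)* → 17 ε-transitions
  ((0 ∪ 1 ∪ 0?)*0)*0 → 17 ε-transitions
  (((0 ∪ 1 ∪ 0?)*0)*0)* → 21 ε-transitions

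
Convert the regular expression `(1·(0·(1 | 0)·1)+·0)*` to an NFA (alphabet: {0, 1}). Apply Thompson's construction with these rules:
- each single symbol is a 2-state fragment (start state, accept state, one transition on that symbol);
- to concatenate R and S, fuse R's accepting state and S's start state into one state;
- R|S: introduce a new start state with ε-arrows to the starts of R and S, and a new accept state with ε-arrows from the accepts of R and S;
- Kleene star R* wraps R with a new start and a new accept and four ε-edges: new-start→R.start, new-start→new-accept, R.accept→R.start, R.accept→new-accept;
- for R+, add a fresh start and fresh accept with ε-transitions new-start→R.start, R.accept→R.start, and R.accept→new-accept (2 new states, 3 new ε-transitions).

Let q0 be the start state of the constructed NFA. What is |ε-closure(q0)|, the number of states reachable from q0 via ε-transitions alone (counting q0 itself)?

3

Compute the ε-closure size of each fragment's start state recursively; a symbol fragment's start has no outgoing ε-edge, so its closure is just itself (size 1).
  1 | 0 : |closure| = 1 + 1 + 1 = 3 (the new accept is not ε-reachable since no branch accepts ε)
  0·(1 | 0)·1 : same as the first factor's closure: |closure| = 1
  (0·(1 | 0)·1)+ : new start ε-reaches only the body's start; the new accept needs a symbol first: |closure| = 1 + 1 = 2
  1·(0·(1 | 0)·1)+·0 : same as the first factor's closure: |closure| = 1
  (1·(0·(1 | 0)·1)+·0)* : |closure| = 1 (new start) + 1 (body) + 1 (new accept) = 3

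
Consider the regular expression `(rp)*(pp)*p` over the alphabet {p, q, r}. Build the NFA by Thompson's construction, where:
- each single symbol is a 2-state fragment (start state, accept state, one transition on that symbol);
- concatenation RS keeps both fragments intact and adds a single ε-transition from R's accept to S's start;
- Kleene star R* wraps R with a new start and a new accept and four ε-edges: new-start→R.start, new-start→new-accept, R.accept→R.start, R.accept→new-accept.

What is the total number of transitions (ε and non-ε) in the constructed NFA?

17

Recursing over subexpressions:
Each of the 5 symbol leaves contributes 1 transition (1 symbol, 0 ε).
  rp → 3 transitions (2 symbol, 1 ε)
  (rp)* → 7 transitions (2 symbol, 5 ε)
  pp → 3 transitions (2 symbol, 1 ε)
  (pp)* → 7 transitions (2 symbol, 5 ε)
  (rp)*(pp)*p → 17 transitions (5 symbol, 12 ε)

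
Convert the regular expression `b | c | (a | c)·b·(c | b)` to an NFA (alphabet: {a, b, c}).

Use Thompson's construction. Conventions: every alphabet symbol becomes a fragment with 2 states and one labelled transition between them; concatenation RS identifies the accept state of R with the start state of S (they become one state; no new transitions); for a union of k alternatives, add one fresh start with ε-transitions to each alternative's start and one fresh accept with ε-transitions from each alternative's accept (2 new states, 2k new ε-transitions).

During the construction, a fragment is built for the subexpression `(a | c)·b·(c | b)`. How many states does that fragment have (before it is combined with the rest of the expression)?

12

Fragment for `(a | c)·b·(c | b)`:
Each of the 5 symbol leaves contributes a 2-state fragment.
  a | c — 6 states
  c | b — 6 states
  (a | c)·b·(c | b) — 12 states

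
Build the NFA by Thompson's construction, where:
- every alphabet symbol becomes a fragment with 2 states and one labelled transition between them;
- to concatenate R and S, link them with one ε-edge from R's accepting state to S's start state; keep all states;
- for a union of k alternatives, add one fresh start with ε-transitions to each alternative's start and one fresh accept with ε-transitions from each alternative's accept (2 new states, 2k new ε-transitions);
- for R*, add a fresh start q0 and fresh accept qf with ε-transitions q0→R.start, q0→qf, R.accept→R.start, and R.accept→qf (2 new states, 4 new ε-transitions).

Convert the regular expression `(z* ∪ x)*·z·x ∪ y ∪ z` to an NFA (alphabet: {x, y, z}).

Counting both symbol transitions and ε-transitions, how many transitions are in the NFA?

Recursing over subexpressions:
Each of the 6 symbol leaves contributes 1 transition (1 symbol, 0 ε).
  z* → 5 transitions (1 symbol, 4 ε)
  z* ∪ x → 10 transitions (2 symbol, 8 ε)
  (z* ∪ x)* → 14 transitions (2 symbol, 12 ε)
  (z* ∪ x)*·z·x → 18 transitions (4 symbol, 14 ε)
  (z* ∪ x)*·z·x ∪ y ∪ z → 26 transitions (6 symbol, 20 ε)

26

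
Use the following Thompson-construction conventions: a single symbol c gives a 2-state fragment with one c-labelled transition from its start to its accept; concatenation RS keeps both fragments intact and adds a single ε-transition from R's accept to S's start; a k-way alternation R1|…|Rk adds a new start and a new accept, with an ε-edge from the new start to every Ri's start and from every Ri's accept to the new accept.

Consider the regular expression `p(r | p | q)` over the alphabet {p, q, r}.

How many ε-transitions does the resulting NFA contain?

By structural recursion:
Each of the 4 symbol leaves contributes 0 ε-transitions.
  r | p | q → 6 ε-transitions
  p(r | p | q) → 7 ε-transitions

7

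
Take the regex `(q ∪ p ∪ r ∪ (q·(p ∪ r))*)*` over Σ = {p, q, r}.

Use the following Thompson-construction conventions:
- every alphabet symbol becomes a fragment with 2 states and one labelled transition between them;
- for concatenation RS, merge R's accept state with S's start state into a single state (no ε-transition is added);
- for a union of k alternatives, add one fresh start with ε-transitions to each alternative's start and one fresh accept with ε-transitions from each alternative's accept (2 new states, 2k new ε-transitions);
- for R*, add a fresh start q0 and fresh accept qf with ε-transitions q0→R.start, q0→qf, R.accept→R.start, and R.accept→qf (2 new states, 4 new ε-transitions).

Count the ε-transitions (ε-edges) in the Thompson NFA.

By structural recursion:
Each of the 6 symbol leaves contributes 0 ε-transitions.
  p ∪ r = 4 ε-transitions
  q·(p ∪ r) = 4 ε-transitions
  (q·(p ∪ r))* = 8 ε-transitions
  q ∪ p ∪ r ∪ (q·(p ∪ r))* = 16 ε-transitions
  (q ∪ p ∪ r ∪ (q·(p ∪ r))*)* = 20 ε-transitions

20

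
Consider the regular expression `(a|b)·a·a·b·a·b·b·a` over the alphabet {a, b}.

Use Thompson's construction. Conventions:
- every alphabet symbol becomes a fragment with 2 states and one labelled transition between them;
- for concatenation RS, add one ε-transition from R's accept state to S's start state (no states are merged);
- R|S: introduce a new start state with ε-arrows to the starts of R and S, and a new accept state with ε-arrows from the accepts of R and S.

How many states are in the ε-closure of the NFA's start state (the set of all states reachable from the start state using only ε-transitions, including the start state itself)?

3

Compute the ε-closure size of each fragment's start state recursively; a symbol fragment's start has no outgoing ε-edge, so its closure is just itself (size 1).
  a|b — C = 1 + 1 + 1 = 3 (the new accept is not ε-reachable since no branch accepts ε)
  (a|b)·a·a·b·a·b·b·a — same as the first factor's closure: C = 3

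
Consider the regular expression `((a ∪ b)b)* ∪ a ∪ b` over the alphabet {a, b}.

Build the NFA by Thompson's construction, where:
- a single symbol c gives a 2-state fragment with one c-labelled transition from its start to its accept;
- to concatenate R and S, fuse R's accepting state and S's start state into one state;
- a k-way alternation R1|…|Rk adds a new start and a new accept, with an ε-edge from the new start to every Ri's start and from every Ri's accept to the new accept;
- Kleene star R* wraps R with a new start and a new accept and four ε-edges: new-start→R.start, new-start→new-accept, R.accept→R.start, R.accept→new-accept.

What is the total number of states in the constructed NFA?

15

Recursing over subexpressions:
Each of the 5 symbol leaves contributes a 2-state fragment.
  a ∪ b → 6 states
  (a ∪ b)b → 7 states
  ((a ∪ b)b)* → 9 states
  ((a ∪ b)b)* ∪ a ∪ b → 15 states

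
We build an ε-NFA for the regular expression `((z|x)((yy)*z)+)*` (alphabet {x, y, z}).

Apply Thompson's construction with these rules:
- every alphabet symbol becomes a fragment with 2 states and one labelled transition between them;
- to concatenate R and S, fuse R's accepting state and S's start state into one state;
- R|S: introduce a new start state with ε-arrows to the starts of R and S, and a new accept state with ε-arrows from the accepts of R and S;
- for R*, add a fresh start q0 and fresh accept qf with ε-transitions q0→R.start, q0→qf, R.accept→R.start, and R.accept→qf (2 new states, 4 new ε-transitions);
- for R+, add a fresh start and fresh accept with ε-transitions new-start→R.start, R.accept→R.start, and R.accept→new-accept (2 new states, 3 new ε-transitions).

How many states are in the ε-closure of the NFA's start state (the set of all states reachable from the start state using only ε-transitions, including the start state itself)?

5

Let C(F) = |ε-closure(F.start)| within fragment F, and note whether F accepts ε. Symbol fragments have C = 1 and do not accept ε. Then:
  z|x — |closure| = 1 + 1 + 1 = 3 (the new accept is not ε-reachable since no branch accepts ε)
  yy — |closure| equals the left operand's closure size = 1 (its accept is not ε-reachable, so the closure stops there)
  (yy)* — new start has ε-edges to the inner start and to the new accept, so |closure| = 2 + 1 = 3
  (yy)*z — the left operand accepts ε, so the closure extends into the next operand (the shared merged state is already counted); |closure| = 3 + (1−1) = 3
  ((yy)*z)+ — new start ε-reaches only the body's start; the new accept needs a symbol first: |closure| = 1 + 3 = 4
  (z|x)((yy)*z)+ — same as the first factor's closure: |closure| = 3
  ((z|x)((yy)*z)+)* — the star's fresh start ε-reaches both the body's start and the fresh accept: |closure| = 2 + 3 = 5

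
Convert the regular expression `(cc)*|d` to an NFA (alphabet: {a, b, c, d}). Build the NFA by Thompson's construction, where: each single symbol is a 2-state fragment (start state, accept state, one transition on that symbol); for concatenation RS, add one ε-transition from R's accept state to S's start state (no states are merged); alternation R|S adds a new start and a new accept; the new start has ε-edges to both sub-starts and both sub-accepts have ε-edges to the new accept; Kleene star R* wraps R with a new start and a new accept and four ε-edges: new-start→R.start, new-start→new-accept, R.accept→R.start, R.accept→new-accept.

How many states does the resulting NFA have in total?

By structural recursion:
Each of the 3 symbol leaves contributes a 2-state fragment.
  cc = 4 states
  (cc)* = 6 states
  (cc)*|d = 10 states

10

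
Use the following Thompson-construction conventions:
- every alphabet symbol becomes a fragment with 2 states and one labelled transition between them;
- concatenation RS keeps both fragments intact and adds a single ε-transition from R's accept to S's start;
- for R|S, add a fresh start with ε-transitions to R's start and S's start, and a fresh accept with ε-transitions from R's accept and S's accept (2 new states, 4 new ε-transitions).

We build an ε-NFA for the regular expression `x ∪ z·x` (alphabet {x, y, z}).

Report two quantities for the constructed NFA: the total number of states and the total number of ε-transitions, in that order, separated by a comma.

8, 5

By structural recursion:
Each of the 3 symbol leaves contributes 2 states and 0 ε-transitions.
  z·x → 4 states, 1 ε-transition
  x ∪ z·x → 8 states, 5 ε-transitions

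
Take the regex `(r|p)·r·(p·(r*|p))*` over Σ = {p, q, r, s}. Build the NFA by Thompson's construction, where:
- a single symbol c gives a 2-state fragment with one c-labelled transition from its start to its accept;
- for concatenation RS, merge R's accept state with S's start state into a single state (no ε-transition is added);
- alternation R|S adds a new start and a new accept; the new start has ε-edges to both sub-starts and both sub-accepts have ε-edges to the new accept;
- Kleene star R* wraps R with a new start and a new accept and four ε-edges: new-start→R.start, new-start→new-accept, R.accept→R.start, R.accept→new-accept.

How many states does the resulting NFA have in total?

17

Bottom-up over the parse tree:
Each of the 6 symbol leaves contributes a 2-state fragment.
  r|p = 6 states
  r* = 4 states
  r*|p = 8 states
  p·(r*|p) = 9 states
  (p·(r*|p))* = 11 states
  (r|p)·r·(p·(r*|p))* = 17 states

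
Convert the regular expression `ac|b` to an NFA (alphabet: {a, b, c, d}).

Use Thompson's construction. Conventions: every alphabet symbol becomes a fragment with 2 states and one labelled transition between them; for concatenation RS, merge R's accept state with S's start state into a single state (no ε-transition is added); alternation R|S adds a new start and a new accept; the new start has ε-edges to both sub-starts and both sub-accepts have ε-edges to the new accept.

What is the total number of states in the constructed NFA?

7

Bottom-up over the parse tree:
Each of the 3 symbol leaves contributes a 2-state fragment.
  ac — 3 states
  ac|b — 7 states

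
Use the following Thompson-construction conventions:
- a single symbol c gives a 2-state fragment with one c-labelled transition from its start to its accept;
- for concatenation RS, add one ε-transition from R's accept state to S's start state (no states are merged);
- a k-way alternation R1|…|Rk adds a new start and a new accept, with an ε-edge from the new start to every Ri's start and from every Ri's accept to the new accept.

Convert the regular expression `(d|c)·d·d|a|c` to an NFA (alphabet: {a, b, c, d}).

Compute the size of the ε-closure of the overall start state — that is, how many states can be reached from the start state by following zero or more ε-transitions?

6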